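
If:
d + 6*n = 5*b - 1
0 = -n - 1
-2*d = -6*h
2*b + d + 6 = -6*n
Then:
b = -5/7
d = 10/7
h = 10/21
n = -1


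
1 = 1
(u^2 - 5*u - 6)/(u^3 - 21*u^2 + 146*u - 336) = (u + 1)/(u^2 - 15*u + 56)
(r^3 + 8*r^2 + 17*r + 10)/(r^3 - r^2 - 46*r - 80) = (r + 1)/(r - 8)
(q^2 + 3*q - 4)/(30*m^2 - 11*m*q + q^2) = (q^2 + 3*q - 4)/(30*m^2 - 11*m*q + q^2)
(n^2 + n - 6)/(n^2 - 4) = (n + 3)/(n + 2)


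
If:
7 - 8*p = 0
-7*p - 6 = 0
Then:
No Solution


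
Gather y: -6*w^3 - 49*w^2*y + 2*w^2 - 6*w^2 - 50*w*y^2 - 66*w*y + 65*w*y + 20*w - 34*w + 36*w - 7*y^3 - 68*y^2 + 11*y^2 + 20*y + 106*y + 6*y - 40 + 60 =-6*w^3 - 4*w^2 + 22*w - 7*y^3 + y^2*(-50*w - 57) + y*(-49*w^2 - w + 132) + 20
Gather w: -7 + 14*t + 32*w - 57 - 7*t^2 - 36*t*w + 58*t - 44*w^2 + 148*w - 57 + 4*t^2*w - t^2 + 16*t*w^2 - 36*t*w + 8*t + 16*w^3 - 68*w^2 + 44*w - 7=-8*t^2 + 80*t + 16*w^3 + w^2*(16*t - 112) + w*(4*t^2 - 72*t + 224) - 128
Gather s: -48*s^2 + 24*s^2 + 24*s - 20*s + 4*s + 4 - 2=-24*s^2 + 8*s + 2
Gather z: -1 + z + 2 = z + 1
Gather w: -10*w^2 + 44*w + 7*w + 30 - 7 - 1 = -10*w^2 + 51*w + 22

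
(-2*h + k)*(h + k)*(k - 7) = -2*h^2*k + 14*h^2 - h*k^2 + 7*h*k + k^3 - 7*k^2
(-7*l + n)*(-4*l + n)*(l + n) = 28*l^3 + 17*l^2*n - 10*l*n^2 + n^3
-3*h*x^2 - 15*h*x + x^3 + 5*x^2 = x*(-3*h + x)*(x + 5)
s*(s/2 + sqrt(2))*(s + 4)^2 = s^4/2 + sqrt(2)*s^3 + 4*s^3 + 8*s^2 + 8*sqrt(2)*s^2 + 16*sqrt(2)*s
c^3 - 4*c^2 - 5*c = c*(c - 5)*(c + 1)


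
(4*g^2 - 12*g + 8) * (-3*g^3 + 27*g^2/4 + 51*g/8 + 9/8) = -12*g^5 + 63*g^4 - 159*g^3/2 - 18*g^2 + 75*g/2 + 9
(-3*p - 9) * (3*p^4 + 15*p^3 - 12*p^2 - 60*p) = -9*p^5 - 72*p^4 - 99*p^3 + 288*p^2 + 540*p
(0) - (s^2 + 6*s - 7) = -s^2 - 6*s + 7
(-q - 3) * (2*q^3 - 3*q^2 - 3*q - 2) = -2*q^4 - 3*q^3 + 12*q^2 + 11*q + 6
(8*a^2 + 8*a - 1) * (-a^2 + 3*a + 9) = -8*a^4 + 16*a^3 + 97*a^2 + 69*a - 9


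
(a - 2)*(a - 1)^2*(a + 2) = a^4 - 2*a^3 - 3*a^2 + 8*a - 4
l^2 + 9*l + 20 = (l + 4)*(l + 5)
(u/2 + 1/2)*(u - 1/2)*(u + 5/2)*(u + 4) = u^4/2 + 7*u^3/2 + 51*u^2/8 + 7*u/8 - 5/2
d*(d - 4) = d^2 - 4*d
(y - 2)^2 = y^2 - 4*y + 4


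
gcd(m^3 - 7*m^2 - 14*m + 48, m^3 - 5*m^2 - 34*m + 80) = m^2 - 10*m + 16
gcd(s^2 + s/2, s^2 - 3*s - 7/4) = s + 1/2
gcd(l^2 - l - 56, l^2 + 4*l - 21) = l + 7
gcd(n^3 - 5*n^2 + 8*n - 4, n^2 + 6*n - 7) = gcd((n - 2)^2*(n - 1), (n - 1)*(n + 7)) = n - 1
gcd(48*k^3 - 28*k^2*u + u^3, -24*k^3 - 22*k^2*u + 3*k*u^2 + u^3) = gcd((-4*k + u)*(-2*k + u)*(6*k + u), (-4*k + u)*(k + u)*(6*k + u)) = -24*k^2 + 2*k*u + u^2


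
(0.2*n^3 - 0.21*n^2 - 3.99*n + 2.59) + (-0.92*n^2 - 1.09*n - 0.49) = 0.2*n^3 - 1.13*n^2 - 5.08*n + 2.1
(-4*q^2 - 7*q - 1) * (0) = 0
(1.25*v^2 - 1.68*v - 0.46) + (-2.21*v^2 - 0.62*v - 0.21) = -0.96*v^2 - 2.3*v - 0.67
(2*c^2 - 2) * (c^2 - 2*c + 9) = 2*c^4 - 4*c^3 + 16*c^2 + 4*c - 18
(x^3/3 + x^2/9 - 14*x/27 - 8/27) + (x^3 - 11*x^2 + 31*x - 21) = 4*x^3/3 - 98*x^2/9 + 823*x/27 - 575/27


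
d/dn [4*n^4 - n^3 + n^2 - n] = 16*n^3 - 3*n^2 + 2*n - 1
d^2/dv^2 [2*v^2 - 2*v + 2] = 4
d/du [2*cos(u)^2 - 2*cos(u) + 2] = 2*sin(u) - 2*sin(2*u)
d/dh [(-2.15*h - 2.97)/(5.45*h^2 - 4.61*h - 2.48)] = (11.7175*h^2 + 32.373*h - 8.3597)/(29.7025*h^4 - 50.249*h^3 - 5.7799*h^2 + 22.8656*h + 6.1504)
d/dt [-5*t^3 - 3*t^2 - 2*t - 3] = -15*t^2 - 6*t - 2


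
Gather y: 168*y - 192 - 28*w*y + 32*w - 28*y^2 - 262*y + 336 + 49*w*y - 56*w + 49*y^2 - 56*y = -24*w + 21*y^2 + y*(21*w - 150) + 144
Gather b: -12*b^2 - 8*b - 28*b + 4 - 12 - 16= -12*b^2 - 36*b - 24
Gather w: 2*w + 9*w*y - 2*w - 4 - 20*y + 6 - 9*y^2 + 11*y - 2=9*w*y - 9*y^2 - 9*y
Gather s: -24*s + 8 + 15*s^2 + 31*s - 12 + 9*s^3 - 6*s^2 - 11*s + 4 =9*s^3 + 9*s^2 - 4*s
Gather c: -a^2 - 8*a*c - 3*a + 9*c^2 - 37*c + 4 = -a^2 - 3*a + 9*c^2 + c*(-8*a - 37) + 4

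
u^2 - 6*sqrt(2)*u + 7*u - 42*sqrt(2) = (u + 7)*(u - 6*sqrt(2))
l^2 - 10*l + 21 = (l - 7)*(l - 3)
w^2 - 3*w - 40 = (w - 8)*(w + 5)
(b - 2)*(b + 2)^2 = b^3 + 2*b^2 - 4*b - 8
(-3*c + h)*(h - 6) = -3*c*h + 18*c + h^2 - 6*h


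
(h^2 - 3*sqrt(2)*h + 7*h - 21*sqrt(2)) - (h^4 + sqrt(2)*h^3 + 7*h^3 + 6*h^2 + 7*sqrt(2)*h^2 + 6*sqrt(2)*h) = -h^4 - 7*h^3 - sqrt(2)*h^3 - 7*sqrt(2)*h^2 - 5*h^2 - 9*sqrt(2)*h + 7*h - 21*sqrt(2)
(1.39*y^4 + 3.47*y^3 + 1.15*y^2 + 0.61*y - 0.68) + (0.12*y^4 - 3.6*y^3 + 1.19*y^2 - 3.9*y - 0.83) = 1.51*y^4 - 0.13*y^3 + 2.34*y^2 - 3.29*y - 1.51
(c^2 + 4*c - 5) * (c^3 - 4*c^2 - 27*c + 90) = c^5 - 48*c^3 + 2*c^2 + 495*c - 450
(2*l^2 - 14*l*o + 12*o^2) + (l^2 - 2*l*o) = 3*l^2 - 16*l*o + 12*o^2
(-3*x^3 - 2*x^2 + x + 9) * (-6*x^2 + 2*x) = 18*x^5 + 6*x^4 - 10*x^3 - 52*x^2 + 18*x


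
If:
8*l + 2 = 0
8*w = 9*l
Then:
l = -1/4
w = -9/32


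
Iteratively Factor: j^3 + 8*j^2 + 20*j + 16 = (j + 2)*(j^2 + 6*j + 8) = (j + 2)*(j + 4)*(j + 2)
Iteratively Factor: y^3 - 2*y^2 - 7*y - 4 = (y + 1)*(y^2 - 3*y - 4) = (y - 4)*(y + 1)*(y + 1)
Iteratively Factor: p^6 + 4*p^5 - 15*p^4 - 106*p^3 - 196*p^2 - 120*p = (p + 3)*(p^5 + p^4 - 18*p^3 - 52*p^2 - 40*p) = (p + 2)*(p + 3)*(p^4 - p^3 - 16*p^2 - 20*p) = p*(p + 2)*(p + 3)*(p^3 - p^2 - 16*p - 20) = p*(p + 2)^2*(p + 3)*(p^2 - 3*p - 10) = p*(p - 5)*(p + 2)^2*(p + 3)*(p + 2)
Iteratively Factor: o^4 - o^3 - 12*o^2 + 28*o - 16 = (o - 2)*(o^3 + o^2 - 10*o + 8) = (o - 2)^2*(o^2 + 3*o - 4) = (o - 2)^2*(o - 1)*(o + 4)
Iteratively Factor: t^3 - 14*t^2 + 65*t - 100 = (t - 4)*(t^2 - 10*t + 25) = (t - 5)*(t - 4)*(t - 5)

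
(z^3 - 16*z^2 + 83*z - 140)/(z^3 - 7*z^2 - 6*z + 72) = (z^2 - 12*z + 35)/(z^2 - 3*z - 18)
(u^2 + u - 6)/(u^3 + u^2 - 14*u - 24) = (u - 2)/(u^2 - 2*u - 8)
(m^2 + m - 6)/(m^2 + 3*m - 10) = (m + 3)/(m + 5)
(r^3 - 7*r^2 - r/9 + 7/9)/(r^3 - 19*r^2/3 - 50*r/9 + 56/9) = (9*r^2 - 1)/(9*r^2 + 6*r - 8)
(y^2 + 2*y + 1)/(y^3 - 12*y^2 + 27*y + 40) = (y + 1)/(y^2 - 13*y + 40)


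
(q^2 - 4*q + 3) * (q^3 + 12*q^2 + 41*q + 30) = q^5 + 8*q^4 - 4*q^3 - 98*q^2 + 3*q + 90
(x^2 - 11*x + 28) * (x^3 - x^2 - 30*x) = x^5 - 12*x^4 + 9*x^3 + 302*x^2 - 840*x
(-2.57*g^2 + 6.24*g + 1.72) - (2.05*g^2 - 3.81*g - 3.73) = -4.62*g^2 + 10.05*g + 5.45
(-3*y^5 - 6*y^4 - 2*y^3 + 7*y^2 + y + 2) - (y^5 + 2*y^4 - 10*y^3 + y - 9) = -4*y^5 - 8*y^4 + 8*y^3 + 7*y^2 + 11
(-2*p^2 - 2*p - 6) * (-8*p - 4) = 16*p^3 + 24*p^2 + 56*p + 24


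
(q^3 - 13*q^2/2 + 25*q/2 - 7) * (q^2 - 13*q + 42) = q^5 - 39*q^4/2 + 139*q^3 - 885*q^2/2 + 616*q - 294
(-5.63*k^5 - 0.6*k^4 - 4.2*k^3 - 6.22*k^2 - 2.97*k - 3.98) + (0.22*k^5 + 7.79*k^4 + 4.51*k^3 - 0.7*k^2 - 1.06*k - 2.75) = -5.41*k^5 + 7.19*k^4 + 0.31*k^3 - 6.92*k^2 - 4.03*k - 6.73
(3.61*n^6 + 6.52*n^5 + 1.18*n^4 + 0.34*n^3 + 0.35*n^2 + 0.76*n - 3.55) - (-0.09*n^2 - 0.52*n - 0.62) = 3.61*n^6 + 6.52*n^5 + 1.18*n^4 + 0.34*n^3 + 0.44*n^2 + 1.28*n - 2.93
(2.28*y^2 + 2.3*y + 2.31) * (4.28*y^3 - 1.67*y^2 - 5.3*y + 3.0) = 9.7584*y^5 + 6.0364*y^4 - 6.0382*y^3 - 9.2077*y^2 - 5.343*y + 6.93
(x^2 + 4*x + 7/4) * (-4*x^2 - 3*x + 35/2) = -4*x^4 - 19*x^3 - 3*x^2/2 + 259*x/4 + 245/8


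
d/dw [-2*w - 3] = -2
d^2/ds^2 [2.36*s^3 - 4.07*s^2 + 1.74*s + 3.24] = 14.16*s - 8.14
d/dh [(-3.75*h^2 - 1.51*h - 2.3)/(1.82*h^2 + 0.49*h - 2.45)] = (0.9107*h^2 + 26.747*h + 4.8265)/(3.3124*h^4 + 1.7836*h^3 - 8.6779*h^2 - 2.401*h + 6.0025)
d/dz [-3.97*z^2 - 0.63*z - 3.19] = -7.94*z - 0.63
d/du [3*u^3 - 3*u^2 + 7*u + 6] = 9*u^2 - 6*u + 7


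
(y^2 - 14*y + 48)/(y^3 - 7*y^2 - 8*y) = (y - 6)/(y*(y + 1))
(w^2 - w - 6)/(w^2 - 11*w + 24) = (w + 2)/(w - 8)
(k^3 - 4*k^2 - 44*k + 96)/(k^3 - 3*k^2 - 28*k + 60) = (k^2 - 2*k - 48)/(k^2 - k - 30)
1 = 1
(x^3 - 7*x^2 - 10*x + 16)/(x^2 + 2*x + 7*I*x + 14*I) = (x^2 - 9*x + 8)/(x + 7*I)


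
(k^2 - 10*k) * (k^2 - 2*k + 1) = k^4 - 12*k^3 + 21*k^2 - 10*k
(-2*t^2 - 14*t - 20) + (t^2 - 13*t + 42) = -t^2 - 27*t + 22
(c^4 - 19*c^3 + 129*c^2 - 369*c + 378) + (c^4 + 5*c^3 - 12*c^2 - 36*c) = 2*c^4 - 14*c^3 + 117*c^2 - 405*c + 378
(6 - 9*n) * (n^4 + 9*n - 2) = -9*n^5 + 6*n^4 - 81*n^2 + 72*n - 12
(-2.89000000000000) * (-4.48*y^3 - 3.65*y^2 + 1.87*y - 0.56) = 12.9472*y^3 + 10.5485*y^2 - 5.4043*y + 1.6184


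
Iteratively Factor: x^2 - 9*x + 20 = (x - 4)*(x - 5)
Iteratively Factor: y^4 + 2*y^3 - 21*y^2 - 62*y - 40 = (y + 1)*(y^3 + y^2 - 22*y - 40) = (y + 1)*(y + 4)*(y^2 - 3*y - 10) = (y + 1)*(y + 2)*(y + 4)*(y - 5)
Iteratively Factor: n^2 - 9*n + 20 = (n - 4)*(n - 5)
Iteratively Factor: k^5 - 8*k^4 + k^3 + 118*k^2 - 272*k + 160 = (k - 5)*(k^4 - 3*k^3 - 14*k^2 + 48*k - 32) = (k - 5)*(k + 4)*(k^3 - 7*k^2 + 14*k - 8) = (k - 5)*(k - 1)*(k + 4)*(k^2 - 6*k + 8) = (k - 5)*(k - 4)*(k - 1)*(k + 4)*(k - 2)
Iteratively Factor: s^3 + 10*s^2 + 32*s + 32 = (s + 4)*(s^2 + 6*s + 8) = (s + 4)^2*(s + 2)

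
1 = 1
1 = 1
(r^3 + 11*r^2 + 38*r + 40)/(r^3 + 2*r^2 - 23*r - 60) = (r^2 + 7*r + 10)/(r^2 - 2*r - 15)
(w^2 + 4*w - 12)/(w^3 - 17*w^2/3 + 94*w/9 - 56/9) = 9*(w + 6)/(9*w^2 - 33*w + 28)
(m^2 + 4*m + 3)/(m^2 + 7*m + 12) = (m + 1)/(m + 4)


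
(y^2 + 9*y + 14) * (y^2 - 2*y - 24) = y^4 + 7*y^3 - 28*y^2 - 244*y - 336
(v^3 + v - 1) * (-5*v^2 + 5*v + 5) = -5*v^5 + 5*v^4 + 10*v^2 - 5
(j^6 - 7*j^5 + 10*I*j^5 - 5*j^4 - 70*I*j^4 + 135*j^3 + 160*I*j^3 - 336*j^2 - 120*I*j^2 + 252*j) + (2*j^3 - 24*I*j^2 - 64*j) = j^6 - 7*j^5 + 10*I*j^5 - 5*j^4 - 70*I*j^4 + 137*j^3 + 160*I*j^3 - 336*j^2 - 144*I*j^2 + 188*j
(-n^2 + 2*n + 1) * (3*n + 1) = -3*n^3 + 5*n^2 + 5*n + 1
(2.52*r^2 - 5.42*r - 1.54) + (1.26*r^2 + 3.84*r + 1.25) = 3.78*r^2 - 1.58*r - 0.29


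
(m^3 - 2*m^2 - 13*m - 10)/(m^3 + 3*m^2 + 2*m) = (m - 5)/m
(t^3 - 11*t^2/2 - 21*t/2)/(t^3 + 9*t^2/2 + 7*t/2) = (2*t^2 - 11*t - 21)/(2*t^2 + 9*t + 7)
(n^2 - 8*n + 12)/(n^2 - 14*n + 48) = (n - 2)/(n - 8)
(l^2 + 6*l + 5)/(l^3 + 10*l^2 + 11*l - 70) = (l + 1)/(l^2 + 5*l - 14)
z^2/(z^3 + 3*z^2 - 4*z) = z/(z^2 + 3*z - 4)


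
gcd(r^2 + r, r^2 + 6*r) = r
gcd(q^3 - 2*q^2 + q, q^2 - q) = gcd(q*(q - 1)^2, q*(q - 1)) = q^2 - q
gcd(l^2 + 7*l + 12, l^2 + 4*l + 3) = l + 3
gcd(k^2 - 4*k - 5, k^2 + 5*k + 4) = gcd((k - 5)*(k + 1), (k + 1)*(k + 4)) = k + 1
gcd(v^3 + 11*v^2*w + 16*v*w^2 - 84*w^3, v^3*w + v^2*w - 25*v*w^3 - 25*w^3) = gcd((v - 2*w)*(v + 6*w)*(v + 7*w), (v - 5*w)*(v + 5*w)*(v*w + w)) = 1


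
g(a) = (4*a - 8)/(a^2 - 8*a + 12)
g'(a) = (8 - 2*a)*(4*a - 8)/(a^2 - 8*a + 12)^2 + 4/(a^2 - 8*a + 12)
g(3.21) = -1.43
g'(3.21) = -0.51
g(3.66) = -1.71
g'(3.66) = -0.73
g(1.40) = -0.87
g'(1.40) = -0.19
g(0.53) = -0.73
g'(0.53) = -0.13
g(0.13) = -0.68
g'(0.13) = -0.12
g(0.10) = -0.68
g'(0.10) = -0.11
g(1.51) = -0.89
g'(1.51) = -0.20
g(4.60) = -2.86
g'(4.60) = -2.04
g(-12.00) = -0.22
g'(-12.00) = -0.01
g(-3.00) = -0.44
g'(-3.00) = -0.05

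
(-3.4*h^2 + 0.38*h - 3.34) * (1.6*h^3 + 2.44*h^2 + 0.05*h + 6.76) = -5.44*h^5 - 7.688*h^4 - 4.5868*h^3 - 31.1146*h^2 + 2.4018*h - 22.5784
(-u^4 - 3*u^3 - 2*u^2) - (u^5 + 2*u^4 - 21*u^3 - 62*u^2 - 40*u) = -u^5 - 3*u^4 + 18*u^3 + 60*u^2 + 40*u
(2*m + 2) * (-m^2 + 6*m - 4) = -2*m^3 + 10*m^2 + 4*m - 8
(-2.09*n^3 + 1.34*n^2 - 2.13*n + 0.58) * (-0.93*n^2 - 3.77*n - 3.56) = 1.9437*n^5 + 6.6331*n^4 + 4.3695*n^3 + 2.7203*n^2 + 5.3962*n - 2.0648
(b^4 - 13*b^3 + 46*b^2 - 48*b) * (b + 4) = b^5 - 9*b^4 - 6*b^3 + 136*b^2 - 192*b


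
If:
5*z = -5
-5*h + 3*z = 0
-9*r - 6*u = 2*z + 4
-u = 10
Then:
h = -3/5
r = 58/9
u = -10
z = -1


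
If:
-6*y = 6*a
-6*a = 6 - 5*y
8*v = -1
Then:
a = -6/11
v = -1/8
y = 6/11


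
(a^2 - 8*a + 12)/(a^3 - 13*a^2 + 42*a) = (a - 2)/(a*(a - 7))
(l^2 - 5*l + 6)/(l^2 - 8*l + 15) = (l - 2)/(l - 5)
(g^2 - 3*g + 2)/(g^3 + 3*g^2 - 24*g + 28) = (g - 1)/(g^2 + 5*g - 14)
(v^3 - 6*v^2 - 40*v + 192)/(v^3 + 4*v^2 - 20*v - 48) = (v - 8)/(v + 2)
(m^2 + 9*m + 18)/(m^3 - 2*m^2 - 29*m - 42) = (m + 6)/(m^2 - 5*m - 14)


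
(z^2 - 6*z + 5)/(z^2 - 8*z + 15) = (z - 1)/(z - 3)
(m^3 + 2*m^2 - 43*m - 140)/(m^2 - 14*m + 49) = (m^2 + 9*m + 20)/(m - 7)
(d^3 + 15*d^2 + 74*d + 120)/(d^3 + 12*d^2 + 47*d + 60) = (d + 6)/(d + 3)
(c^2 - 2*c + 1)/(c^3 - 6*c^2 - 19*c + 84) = (c^2 - 2*c + 1)/(c^3 - 6*c^2 - 19*c + 84)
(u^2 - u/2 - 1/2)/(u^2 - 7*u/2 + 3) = (2*u^2 - u - 1)/(2*u^2 - 7*u + 6)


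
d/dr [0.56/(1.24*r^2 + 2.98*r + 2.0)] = (-1.3888*r - 1.6688)/(1.24*r^2 + 2.98*r + 2.0)^2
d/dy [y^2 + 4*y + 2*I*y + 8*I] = 2*y + 4 + 2*I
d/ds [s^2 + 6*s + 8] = 2*s + 6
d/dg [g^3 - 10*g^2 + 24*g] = 3*g^2 - 20*g + 24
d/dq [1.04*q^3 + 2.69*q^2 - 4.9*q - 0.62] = 3.12*q^2 + 5.38*q - 4.9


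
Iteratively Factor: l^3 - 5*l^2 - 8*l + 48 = (l - 4)*(l^2 - l - 12) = (l - 4)*(l + 3)*(l - 4)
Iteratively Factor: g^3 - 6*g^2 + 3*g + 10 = (g - 2)*(g^2 - 4*g - 5) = (g - 2)*(g + 1)*(g - 5)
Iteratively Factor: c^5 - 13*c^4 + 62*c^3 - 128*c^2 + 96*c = (c)*(c^4 - 13*c^3 + 62*c^2 - 128*c + 96) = c*(c - 4)*(c^3 - 9*c^2 + 26*c - 24) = c*(c - 4)*(c - 3)*(c^2 - 6*c + 8) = c*(c - 4)*(c - 3)*(c - 2)*(c - 4)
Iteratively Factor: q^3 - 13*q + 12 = (q - 3)*(q^2 + 3*q - 4) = (q - 3)*(q + 4)*(q - 1)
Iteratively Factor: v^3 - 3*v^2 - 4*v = (v - 4)*(v^2 + v) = (v - 4)*(v + 1)*(v)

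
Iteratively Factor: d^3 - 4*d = (d)*(d^2 - 4) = d*(d + 2)*(d - 2)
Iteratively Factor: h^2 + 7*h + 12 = (h + 4)*(h + 3)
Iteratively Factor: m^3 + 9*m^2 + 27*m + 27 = (m + 3)*(m^2 + 6*m + 9) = (m + 3)^2*(m + 3)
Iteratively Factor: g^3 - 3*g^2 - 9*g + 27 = (g - 3)*(g^2 - 9) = (g - 3)*(g + 3)*(g - 3)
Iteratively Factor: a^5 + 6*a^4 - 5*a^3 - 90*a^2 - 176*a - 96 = (a + 4)*(a^4 + 2*a^3 - 13*a^2 - 38*a - 24) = (a + 3)*(a + 4)*(a^3 - a^2 - 10*a - 8) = (a + 1)*(a + 3)*(a + 4)*(a^2 - 2*a - 8) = (a - 4)*(a + 1)*(a + 3)*(a + 4)*(a + 2)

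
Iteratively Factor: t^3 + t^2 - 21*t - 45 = (t + 3)*(t^2 - 2*t - 15) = (t + 3)^2*(t - 5)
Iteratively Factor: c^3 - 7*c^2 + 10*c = (c - 5)*(c^2 - 2*c) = c*(c - 5)*(c - 2)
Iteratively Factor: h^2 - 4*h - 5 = (h + 1)*(h - 5)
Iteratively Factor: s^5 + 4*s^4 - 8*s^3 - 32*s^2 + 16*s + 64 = (s + 2)*(s^4 + 2*s^3 - 12*s^2 - 8*s + 32) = (s - 2)*(s + 2)*(s^3 + 4*s^2 - 4*s - 16) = (s - 2)^2*(s + 2)*(s^2 + 6*s + 8) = (s - 2)^2*(s + 2)^2*(s + 4)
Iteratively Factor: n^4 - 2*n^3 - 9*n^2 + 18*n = (n - 2)*(n^3 - 9*n) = n*(n - 2)*(n^2 - 9) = n*(n - 3)*(n - 2)*(n + 3)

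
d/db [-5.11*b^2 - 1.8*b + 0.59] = -10.22*b - 1.8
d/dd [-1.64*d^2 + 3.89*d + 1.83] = 3.89 - 3.28*d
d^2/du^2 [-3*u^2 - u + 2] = -6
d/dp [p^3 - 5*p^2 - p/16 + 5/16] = 3*p^2 - 10*p - 1/16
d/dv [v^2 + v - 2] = 2*v + 1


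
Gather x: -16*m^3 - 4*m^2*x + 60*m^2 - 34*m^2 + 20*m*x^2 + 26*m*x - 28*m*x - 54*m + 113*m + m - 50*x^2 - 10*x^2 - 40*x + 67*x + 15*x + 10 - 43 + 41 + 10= -16*m^3 + 26*m^2 + 60*m + x^2*(20*m - 60) + x*(-4*m^2 - 2*m + 42) + 18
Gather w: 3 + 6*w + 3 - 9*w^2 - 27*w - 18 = -9*w^2 - 21*w - 12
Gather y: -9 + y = y - 9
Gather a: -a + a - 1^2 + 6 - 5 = 0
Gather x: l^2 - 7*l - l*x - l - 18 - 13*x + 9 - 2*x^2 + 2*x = l^2 - 8*l - 2*x^2 + x*(-l - 11) - 9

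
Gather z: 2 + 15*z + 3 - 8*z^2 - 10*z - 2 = -8*z^2 + 5*z + 3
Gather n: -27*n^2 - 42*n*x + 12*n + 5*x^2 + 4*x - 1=-27*n^2 + n*(12 - 42*x) + 5*x^2 + 4*x - 1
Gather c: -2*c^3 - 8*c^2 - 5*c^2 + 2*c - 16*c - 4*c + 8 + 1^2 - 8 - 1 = -2*c^3 - 13*c^2 - 18*c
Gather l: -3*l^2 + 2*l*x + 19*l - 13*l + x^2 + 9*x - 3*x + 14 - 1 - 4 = -3*l^2 + l*(2*x + 6) + x^2 + 6*x + 9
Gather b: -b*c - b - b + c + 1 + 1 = b*(-c - 2) + c + 2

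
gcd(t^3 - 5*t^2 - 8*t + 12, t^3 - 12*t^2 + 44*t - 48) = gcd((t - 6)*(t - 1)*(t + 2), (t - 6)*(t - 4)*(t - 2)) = t - 6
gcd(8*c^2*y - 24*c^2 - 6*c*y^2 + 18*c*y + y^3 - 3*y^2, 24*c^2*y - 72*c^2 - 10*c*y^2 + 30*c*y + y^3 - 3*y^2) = -4*c*y + 12*c + y^2 - 3*y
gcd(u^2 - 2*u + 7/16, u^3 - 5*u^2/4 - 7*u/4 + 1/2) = u - 1/4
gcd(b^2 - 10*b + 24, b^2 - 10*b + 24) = b^2 - 10*b + 24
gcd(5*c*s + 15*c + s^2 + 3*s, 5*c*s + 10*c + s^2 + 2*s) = 5*c + s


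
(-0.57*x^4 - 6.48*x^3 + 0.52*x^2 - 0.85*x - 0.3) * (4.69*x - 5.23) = -2.6733*x^5 - 27.4101*x^4 + 36.3292*x^3 - 6.7061*x^2 + 3.0385*x + 1.569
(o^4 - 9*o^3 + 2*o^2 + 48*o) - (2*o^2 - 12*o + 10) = o^4 - 9*o^3 + 60*o - 10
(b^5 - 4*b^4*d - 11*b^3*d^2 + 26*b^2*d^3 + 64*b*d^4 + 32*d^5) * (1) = b^5 - 4*b^4*d - 11*b^3*d^2 + 26*b^2*d^3 + 64*b*d^4 + 32*d^5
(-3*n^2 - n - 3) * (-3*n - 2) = 9*n^3 + 9*n^2 + 11*n + 6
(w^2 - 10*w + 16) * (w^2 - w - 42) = w^4 - 11*w^3 - 16*w^2 + 404*w - 672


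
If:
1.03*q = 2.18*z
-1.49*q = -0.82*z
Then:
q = 0.00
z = 0.00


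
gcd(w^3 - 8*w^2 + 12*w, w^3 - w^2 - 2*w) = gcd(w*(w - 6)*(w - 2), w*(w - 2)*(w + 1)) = w^2 - 2*w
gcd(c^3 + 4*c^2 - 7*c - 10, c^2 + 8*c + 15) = c + 5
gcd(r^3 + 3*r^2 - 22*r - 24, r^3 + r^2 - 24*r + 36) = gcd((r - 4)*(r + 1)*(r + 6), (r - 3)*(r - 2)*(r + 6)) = r + 6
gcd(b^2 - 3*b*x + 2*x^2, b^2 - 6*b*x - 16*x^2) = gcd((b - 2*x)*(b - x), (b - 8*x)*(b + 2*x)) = 1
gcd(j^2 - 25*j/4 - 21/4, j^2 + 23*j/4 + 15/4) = j + 3/4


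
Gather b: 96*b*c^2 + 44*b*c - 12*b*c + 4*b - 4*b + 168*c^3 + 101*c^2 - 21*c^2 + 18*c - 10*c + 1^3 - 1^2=b*(96*c^2 + 32*c) + 168*c^3 + 80*c^2 + 8*c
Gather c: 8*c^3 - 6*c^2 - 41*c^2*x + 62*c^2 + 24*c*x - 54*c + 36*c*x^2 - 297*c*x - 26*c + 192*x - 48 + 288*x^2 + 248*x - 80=8*c^3 + c^2*(56 - 41*x) + c*(36*x^2 - 273*x - 80) + 288*x^2 + 440*x - 128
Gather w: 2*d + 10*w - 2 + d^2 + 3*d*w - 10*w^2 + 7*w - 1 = d^2 + 2*d - 10*w^2 + w*(3*d + 17) - 3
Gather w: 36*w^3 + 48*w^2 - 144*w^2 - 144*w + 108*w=36*w^3 - 96*w^2 - 36*w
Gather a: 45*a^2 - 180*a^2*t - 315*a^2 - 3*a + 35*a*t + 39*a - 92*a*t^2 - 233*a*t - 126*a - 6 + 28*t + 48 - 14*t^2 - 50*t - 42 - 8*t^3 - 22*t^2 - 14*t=a^2*(-180*t - 270) + a*(-92*t^2 - 198*t - 90) - 8*t^3 - 36*t^2 - 36*t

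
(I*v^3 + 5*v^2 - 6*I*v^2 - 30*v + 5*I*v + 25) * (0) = 0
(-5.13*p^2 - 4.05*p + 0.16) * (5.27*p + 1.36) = -27.0351*p^3 - 28.3203*p^2 - 4.6648*p + 0.2176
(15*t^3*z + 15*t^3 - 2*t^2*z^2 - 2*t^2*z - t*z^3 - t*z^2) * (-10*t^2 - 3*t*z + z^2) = -150*t^5*z - 150*t^5 - 25*t^4*z^2 - 25*t^4*z + 31*t^3*z^3 + 31*t^3*z^2 + t^2*z^4 + t^2*z^3 - t*z^5 - t*z^4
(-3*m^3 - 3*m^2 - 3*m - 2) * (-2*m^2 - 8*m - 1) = 6*m^5 + 30*m^4 + 33*m^3 + 31*m^2 + 19*m + 2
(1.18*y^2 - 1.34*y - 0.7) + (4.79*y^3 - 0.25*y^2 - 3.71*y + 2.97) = 4.79*y^3 + 0.93*y^2 - 5.05*y + 2.27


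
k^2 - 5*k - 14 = (k - 7)*(k + 2)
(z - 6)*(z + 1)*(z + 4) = z^3 - z^2 - 26*z - 24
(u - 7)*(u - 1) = u^2 - 8*u + 7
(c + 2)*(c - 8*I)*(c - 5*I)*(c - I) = c^4 + 2*c^3 - 14*I*c^3 - 53*c^2 - 28*I*c^2 - 106*c + 40*I*c + 80*I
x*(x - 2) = x^2 - 2*x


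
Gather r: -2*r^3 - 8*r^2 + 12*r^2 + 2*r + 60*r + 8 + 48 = -2*r^3 + 4*r^2 + 62*r + 56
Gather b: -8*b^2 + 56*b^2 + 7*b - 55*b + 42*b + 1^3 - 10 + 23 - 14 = 48*b^2 - 6*b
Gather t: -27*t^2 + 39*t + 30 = -27*t^2 + 39*t + 30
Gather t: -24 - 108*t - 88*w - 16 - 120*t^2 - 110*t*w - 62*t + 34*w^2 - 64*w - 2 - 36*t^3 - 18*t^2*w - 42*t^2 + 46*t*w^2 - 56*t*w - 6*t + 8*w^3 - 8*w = -36*t^3 + t^2*(-18*w - 162) + t*(46*w^2 - 166*w - 176) + 8*w^3 + 34*w^2 - 160*w - 42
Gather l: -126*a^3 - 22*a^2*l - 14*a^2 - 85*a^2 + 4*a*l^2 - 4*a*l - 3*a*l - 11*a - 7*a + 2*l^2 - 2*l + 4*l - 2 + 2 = -126*a^3 - 99*a^2 - 18*a + l^2*(4*a + 2) + l*(-22*a^2 - 7*a + 2)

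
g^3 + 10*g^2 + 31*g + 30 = (g + 2)*(g + 3)*(g + 5)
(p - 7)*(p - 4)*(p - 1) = p^3 - 12*p^2 + 39*p - 28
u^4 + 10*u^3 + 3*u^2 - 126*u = u*(u - 3)*(u + 6)*(u + 7)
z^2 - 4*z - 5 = (z - 5)*(z + 1)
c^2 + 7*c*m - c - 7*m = (c - 1)*(c + 7*m)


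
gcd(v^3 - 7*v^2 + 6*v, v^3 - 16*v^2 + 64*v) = v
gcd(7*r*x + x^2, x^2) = x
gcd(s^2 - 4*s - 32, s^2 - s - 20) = s + 4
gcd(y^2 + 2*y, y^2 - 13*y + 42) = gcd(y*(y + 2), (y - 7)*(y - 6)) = 1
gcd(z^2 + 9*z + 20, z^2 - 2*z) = 1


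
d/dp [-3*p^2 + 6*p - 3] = 6 - 6*p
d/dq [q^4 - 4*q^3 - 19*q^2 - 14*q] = 4*q^3 - 12*q^2 - 38*q - 14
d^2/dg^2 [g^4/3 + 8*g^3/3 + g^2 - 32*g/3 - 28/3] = 4*g^2 + 16*g + 2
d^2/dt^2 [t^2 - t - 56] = 2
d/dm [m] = 1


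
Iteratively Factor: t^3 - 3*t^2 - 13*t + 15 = (t - 1)*(t^2 - 2*t - 15) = (t - 1)*(t + 3)*(t - 5)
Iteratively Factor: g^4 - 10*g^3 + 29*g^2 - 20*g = (g - 1)*(g^3 - 9*g^2 + 20*g) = (g - 4)*(g - 1)*(g^2 - 5*g) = g*(g - 4)*(g - 1)*(g - 5)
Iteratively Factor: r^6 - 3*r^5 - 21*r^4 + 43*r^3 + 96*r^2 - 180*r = (r)*(r^5 - 3*r^4 - 21*r^3 + 43*r^2 + 96*r - 180) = r*(r + 3)*(r^4 - 6*r^3 - 3*r^2 + 52*r - 60) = r*(r - 5)*(r + 3)*(r^3 - r^2 - 8*r + 12) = r*(r - 5)*(r + 3)^2*(r^2 - 4*r + 4) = r*(r - 5)*(r - 2)*(r + 3)^2*(r - 2)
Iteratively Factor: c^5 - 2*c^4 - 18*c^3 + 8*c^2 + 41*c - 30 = (c + 2)*(c^4 - 4*c^3 - 10*c^2 + 28*c - 15) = (c - 1)*(c + 2)*(c^3 - 3*c^2 - 13*c + 15) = (c - 1)^2*(c + 2)*(c^2 - 2*c - 15) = (c - 5)*(c - 1)^2*(c + 2)*(c + 3)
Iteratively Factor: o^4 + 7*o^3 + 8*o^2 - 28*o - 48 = (o + 4)*(o^3 + 3*o^2 - 4*o - 12) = (o - 2)*(o + 4)*(o^2 + 5*o + 6) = (o - 2)*(o + 2)*(o + 4)*(o + 3)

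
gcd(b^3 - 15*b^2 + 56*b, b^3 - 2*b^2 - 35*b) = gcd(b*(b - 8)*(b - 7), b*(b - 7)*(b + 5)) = b^2 - 7*b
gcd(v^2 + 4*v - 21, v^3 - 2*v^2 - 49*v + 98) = v + 7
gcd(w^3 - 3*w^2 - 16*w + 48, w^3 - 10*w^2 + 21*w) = w - 3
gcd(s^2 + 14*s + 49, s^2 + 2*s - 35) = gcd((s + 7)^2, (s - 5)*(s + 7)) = s + 7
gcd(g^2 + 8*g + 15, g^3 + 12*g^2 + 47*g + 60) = g^2 + 8*g + 15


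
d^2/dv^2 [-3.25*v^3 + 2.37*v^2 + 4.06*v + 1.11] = 4.74 - 19.5*v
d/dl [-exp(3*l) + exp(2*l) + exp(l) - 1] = (-3*exp(2*l) + 2*exp(l) + 1)*exp(l)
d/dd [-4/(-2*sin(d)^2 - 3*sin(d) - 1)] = -4*(4*sin(d) + 3)*cos(d)/(2*sin(d)^2 + 3*sin(d) + 1)^2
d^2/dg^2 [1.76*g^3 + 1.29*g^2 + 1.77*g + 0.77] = 10.56*g + 2.58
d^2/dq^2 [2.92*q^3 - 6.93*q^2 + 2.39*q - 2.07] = 17.52*q - 13.86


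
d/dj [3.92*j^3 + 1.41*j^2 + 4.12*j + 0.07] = 11.76*j^2 + 2.82*j + 4.12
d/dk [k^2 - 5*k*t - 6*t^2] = 2*k - 5*t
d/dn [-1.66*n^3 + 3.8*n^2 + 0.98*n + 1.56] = -4.98*n^2 + 7.6*n + 0.98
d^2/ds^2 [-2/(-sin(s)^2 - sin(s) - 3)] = 2*(-4*sin(s)^4 - 3*sin(s)^3 + 17*sin(s)^2 + 9*sin(s) - 4)/(sin(s)^2 + sin(s) + 3)^3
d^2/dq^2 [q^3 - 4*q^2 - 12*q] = 6*q - 8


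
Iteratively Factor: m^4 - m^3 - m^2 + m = (m)*(m^3 - m^2 - m + 1) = m*(m + 1)*(m^2 - 2*m + 1) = m*(m - 1)*(m + 1)*(m - 1)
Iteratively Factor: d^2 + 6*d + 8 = (d + 4)*(d + 2)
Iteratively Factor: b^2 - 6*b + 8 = (b - 4)*(b - 2)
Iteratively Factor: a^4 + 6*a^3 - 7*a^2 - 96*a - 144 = (a - 4)*(a^3 + 10*a^2 + 33*a + 36) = (a - 4)*(a + 3)*(a^2 + 7*a + 12) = (a - 4)*(a + 3)*(a + 4)*(a + 3)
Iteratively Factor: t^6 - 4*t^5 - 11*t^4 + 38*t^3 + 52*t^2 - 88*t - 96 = (t - 3)*(t^5 - t^4 - 14*t^3 - 4*t^2 + 40*t + 32) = (t - 4)*(t - 3)*(t^4 + 3*t^3 - 2*t^2 - 12*t - 8) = (t - 4)*(t - 3)*(t + 1)*(t^3 + 2*t^2 - 4*t - 8) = (t - 4)*(t - 3)*(t + 1)*(t + 2)*(t^2 - 4) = (t - 4)*(t - 3)*(t + 1)*(t + 2)^2*(t - 2)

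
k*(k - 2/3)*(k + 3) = k^3 + 7*k^2/3 - 2*k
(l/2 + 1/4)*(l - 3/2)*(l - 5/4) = l^3/2 - 9*l^2/8 + l/4 + 15/32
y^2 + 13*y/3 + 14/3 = (y + 2)*(y + 7/3)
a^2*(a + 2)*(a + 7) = a^4 + 9*a^3 + 14*a^2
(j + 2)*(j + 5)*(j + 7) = j^3 + 14*j^2 + 59*j + 70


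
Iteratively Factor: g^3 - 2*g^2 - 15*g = (g + 3)*(g^2 - 5*g) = g*(g + 3)*(g - 5)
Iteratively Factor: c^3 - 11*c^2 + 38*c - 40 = (c - 4)*(c^2 - 7*c + 10) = (c - 4)*(c - 2)*(c - 5)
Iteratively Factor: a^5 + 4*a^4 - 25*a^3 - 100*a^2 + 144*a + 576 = (a - 3)*(a^4 + 7*a^3 - 4*a^2 - 112*a - 192) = (a - 3)*(a + 4)*(a^3 + 3*a^2 - 16*a - 48) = (a - 3)*(a + 4)^2*(a^2 - a - 12) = (a - 4)*(a - 3)*(a + 4)^2*(a + 3)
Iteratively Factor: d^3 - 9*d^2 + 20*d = (d - 4)*(d^2 - 5*d) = (d - 5)*(d - 4)*(d)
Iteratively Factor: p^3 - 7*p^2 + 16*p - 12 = (p - 2)*(p^2 - 5*p + 6) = (p - 3)*(p - 2)*(p - 2)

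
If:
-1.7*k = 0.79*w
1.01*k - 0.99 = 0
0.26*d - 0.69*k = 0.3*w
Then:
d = 0.17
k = 0.98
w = -2.11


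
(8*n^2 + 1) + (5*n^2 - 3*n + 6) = 13*n^2 - 3*n + 7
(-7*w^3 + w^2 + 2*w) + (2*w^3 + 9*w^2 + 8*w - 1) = -5*w^3 + 10*w^2 + 10*w - 1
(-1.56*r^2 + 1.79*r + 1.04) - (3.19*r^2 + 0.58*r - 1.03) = -4.75*r^2 + 1.21*r + 2.07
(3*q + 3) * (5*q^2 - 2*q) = 15*q^3 + 9*q^2 - 6*q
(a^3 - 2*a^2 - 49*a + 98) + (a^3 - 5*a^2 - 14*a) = 2*a^3 - 7*a^2 - 63*a + 98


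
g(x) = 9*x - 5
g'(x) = 9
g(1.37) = 7.33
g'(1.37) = 9.00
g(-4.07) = -41.63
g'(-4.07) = 9.00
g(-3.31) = -34.79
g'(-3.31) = 9.00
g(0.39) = -1.49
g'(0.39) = 9.00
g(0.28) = -2.48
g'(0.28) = 9.00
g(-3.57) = -37.13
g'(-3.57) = 9.00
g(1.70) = 10.30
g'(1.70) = 9.00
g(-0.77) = -11.93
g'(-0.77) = 9.00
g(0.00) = -5.00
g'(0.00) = 9.00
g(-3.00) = -32.00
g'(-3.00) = 9.00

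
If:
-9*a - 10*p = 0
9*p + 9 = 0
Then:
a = 10/9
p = -1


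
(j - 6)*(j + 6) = j^2 - 36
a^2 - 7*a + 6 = (a - 6)*(a - 1)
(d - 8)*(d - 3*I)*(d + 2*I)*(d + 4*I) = d^4 - 8*d^3 + 3*I*d^3 + 10*d^2 - 24*I*d^2 - 80*d + 24*I*d - 192*I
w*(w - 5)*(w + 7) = w^3 + 2*w^2 - 35*w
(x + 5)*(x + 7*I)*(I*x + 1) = I*x^3 - 6*x^2 + 5*I*x^2 - 30*x + 7*I*x + 35*I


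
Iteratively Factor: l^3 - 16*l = (l - 4)*(l^2 + 4*l) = l*(l - 4)*(l + 4)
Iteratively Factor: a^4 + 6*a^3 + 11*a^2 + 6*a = (a)*(a^3 + 6*a^2 + 11*a + 6) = a*(a + 1)*(a^2 + 5*a + 6) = a*(a + 1)*(a + 3)*(a + 2)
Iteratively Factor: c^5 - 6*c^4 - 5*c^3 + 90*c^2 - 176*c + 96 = (c - 1)*(c^4 - 5*c^3 - 10*c^2 + 80*c - 96) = (c - 2)*(c - 1)*(c^3 - 3*c^2 - 16*c + 48) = (c - 4)*(c - 2)*(c - 1)*(c^2 + c - 12) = (c - 4)*(c - 2)*(c - 1)*(c + 4)*(c - 3)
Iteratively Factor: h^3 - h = (h - 1)*(h^2 + h) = (h - 1)*(h + 1)*(h)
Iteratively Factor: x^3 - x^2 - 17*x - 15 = (x + 1)*(x^2 - 2*x - 15) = (x + 1)*(x + 3)*(x - 5)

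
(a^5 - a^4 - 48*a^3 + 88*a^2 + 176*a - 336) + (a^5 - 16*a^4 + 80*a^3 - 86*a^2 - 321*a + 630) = 2*a^5 - 17*a^4 + 32*a^3 + 2*a^2 - 145*a + 294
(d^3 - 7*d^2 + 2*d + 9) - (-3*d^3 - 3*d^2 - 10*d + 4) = 4*d^3 - 4*d^2 + 12*d + 5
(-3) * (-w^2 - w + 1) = 3*w^2 + 3*w - 3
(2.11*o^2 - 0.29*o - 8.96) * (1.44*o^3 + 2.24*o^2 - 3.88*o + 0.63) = 3.0384*o^5 + 4.3088*o^4 - 21.7388*o^3 - 17.6159*o^2 + 34.5821*o - 5.6448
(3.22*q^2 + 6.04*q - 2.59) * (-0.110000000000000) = -0.3542*q^2 - 0.6644*q + 0.2849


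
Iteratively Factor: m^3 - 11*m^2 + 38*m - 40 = (m - 2)*(m^2 - 9*m + 20) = (m - 4)*(m - 2)*(m - 5)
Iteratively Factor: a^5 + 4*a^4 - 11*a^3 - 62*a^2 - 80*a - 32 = (a + 2)*(a^4 + 2*a^3 - 15*a^2 - 32*a - 16) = (a - 4)*(a + 2)*(a^3 + 6*a^2 + 9*a + 4) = (a - 4)*(a + 1)*(a + 2)*(a^2 + 5*a + 4) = (a - 4)*(a + 1)*(a + 2)*(a + 4)*(a + 1)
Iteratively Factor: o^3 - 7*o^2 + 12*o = (o - 4)*(o^2 - 3*o) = (o - 4)*(o - 3)*(o)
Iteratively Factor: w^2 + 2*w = (w)*(w + 2)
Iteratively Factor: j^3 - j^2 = (j)*(j^2 - j) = j^2*(j - 1)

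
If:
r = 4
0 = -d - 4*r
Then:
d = -16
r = 4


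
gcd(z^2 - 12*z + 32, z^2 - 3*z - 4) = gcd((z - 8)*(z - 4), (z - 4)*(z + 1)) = z - 4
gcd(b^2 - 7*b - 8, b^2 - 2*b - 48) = b - 8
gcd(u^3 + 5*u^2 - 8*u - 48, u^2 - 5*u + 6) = u - 3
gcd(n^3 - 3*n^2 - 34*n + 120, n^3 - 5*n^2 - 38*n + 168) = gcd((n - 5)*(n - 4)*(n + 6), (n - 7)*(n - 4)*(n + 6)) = n^2 + 2*n - 24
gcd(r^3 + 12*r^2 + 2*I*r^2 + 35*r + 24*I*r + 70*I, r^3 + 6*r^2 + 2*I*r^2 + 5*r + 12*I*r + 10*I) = r^2 + r*(5 + 2*I) + 10*I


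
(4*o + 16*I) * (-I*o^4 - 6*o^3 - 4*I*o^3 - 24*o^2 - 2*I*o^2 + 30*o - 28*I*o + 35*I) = -4*I*o^5 - 8*o^4 - 16*I*o^4 - 32*o^3 - 104*I*o^3 + 152*o^2 - 496*I*o^2 + 448*o + 620*I*o - 560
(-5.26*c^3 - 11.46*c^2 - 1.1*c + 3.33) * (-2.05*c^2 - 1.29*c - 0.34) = 10.783*c^5 + 30.2784*c^4 + 18.8268*c^3 - 1.5111*c^2 - 3.9217*c - 1.1322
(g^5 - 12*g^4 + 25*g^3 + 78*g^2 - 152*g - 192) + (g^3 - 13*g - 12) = g^5 - 12*g^4 + 26*g^3 + 78*g^2 - 165*g - 204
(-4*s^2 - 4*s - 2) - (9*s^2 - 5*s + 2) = -13*s^2 + s - 4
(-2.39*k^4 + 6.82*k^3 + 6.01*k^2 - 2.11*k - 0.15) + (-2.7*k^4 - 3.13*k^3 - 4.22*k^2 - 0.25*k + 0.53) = -5.09*k^4 + 3.69*k^3 + 1.79*k^2 - 2.36*k + 0.38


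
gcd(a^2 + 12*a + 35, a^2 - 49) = a + 7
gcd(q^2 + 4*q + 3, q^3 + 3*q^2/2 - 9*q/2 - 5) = q + 1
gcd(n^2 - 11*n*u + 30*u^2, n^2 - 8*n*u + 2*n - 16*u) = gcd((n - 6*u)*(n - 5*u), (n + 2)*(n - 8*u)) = 1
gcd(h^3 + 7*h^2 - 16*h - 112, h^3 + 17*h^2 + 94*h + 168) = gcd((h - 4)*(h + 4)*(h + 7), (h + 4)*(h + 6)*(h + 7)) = h^2 + 11*h + 28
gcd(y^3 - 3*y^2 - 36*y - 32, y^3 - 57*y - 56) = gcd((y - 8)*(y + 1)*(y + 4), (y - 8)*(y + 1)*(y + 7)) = y^2 - 7*y - 8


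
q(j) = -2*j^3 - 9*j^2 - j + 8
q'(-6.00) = -109.00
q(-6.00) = 122.00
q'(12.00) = -1081.00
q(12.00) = -4756.00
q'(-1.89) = 11.59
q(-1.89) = -8.76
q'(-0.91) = 10.41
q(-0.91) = 2.96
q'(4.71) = -218.88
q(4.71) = -405.34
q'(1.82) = -53.63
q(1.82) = -35.69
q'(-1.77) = 12.06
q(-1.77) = -7.34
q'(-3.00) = -1.00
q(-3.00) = -16.00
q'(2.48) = -82.54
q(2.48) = -80.34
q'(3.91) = -163.11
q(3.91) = -253.06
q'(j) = -6*j^2 - 18*j - 1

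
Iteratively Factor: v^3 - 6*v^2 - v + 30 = (v - 3)*(v^2 - 3*v - 10) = (v - 3)*(v + 2)*(v - 5)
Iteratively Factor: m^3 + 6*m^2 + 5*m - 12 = (m - 1)*(m^2 + 7*m + 12) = (m - 1)*(m + 3)*(m + 4)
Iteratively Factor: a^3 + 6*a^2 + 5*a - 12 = (a + 3)*(a^2 + 3*a - 4) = (a + 3)*(a + 4)*(a - 1)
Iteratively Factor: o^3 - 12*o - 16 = (o + 2)*(o^2 - 2*o - 8) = (o - 4)*(o + 2)*(o + 2)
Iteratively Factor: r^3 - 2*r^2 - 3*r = (r)*(r^2 - 2*r - 3) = r*(r - 3)*(r + 1)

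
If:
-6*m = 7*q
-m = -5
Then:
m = 5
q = -30/7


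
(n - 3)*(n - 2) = n^2 - 5*n + 6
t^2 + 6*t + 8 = (t + 2)*(t + 4)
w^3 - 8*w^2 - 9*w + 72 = (w - 8)*(w - 3)*(w + 3)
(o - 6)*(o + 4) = o^2 - 2*o - 24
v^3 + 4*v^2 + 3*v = v*(v + 1)*(v + 3)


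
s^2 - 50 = (s - 5*sqrt(2))*(s + 5*sqrt(2))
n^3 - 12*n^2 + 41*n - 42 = (n - 7)*(n - 3)*(n - 2)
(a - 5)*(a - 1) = a^2 - 6*a + 5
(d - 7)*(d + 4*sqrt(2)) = d^2 - 7*d + 4*sqrt(2)*d - 28*sqrt(2)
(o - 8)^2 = o^2 - 16*o + 64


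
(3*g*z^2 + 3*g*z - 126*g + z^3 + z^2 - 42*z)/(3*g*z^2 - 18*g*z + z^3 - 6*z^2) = (z + 7)/z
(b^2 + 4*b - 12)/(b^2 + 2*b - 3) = (b^2 + 4*b - 12)/(b^2 + 2*b - 3)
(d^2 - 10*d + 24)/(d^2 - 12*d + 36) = (d - 4)/(d - 6)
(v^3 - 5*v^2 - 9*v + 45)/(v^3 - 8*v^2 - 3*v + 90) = (v - 3)/(v - 6)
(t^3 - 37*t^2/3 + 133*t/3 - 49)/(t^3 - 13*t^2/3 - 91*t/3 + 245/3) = (t - 3)/(t + 5)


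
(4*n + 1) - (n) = 3*n + 1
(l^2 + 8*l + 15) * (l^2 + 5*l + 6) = l^4 + 13*l^3 + 61*l^2 + 123*l + 90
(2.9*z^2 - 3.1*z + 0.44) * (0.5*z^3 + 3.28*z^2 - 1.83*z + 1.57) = 1.45*z^5 + 7.962*z^4 - 15.255*z^3 + 11.6692*z^2 - 5.6722*z + 0.6908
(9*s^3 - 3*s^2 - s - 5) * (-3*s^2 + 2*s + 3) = -27*s^5 + 27*s^4 + 24*s^3 + 4*s^2 - 13*s - 15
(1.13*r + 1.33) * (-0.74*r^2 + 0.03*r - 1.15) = -0.8362*r^3 - 0.9503*r^2 - 1.2596*r - 1.5295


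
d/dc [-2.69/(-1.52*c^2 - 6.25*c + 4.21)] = (-8.1776*c - 16.8125)/(1.52*c^2 + 6.25*c - 4.21)^2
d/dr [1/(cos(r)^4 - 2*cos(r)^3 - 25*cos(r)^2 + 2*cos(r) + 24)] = (-47*cos(r) - 3*cos(2*r) + cos(3*r) - 1)/((cos(r) - 6)^2*(cos(r) + 4)^2*sin(r)^3)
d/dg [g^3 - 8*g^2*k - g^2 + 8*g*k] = 3*g^2 - 16*g*k - 2*g + 8*k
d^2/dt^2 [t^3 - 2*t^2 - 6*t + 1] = 6*t - 4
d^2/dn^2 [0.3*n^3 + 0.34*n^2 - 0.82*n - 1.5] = 1.8*n + 0.68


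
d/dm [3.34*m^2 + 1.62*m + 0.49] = 6.68*m + 1.62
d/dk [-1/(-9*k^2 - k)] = (-18*k - 1)/(k^2*(9*k + 1)^2)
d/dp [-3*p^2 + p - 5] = 1 - 6*p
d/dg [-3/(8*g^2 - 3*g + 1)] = 3*(16*g - 3)/(8*g^2 - 3*g + 1)^2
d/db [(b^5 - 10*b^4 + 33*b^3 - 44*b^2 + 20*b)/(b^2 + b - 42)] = (3*b^6 - 16*b^5 - 207*b^4 + 1746*b^3 - 4222*b^2 + 3696*b - 840)/(b^4 + 2*b^3 - 83*b^2 - 84*b + 1764)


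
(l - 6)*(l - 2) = l^2 - 8*l + 12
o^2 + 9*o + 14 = (o + 2)*(o + 7)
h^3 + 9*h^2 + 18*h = h*(h + 3)*(h + 6)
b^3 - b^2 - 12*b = b*(b - 4)*(b + 3)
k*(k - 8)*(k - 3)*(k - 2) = k^4 - 13*k^3 + 46*k^2 - 48*k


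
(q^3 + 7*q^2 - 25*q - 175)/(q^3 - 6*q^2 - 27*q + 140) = (q^2 + 2*q - 35)/(q^2 - 11*q + 28)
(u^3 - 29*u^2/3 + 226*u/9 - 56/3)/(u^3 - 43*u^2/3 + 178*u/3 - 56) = (u - 7/3)/(u - 7)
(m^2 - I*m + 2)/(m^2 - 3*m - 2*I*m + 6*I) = (m + I)/(m - 3)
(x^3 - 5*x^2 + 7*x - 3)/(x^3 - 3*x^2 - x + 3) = (x - 1)/(x + 1)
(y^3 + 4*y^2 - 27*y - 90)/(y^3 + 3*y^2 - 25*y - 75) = (y + 6)/(y + 5)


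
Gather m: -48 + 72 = 24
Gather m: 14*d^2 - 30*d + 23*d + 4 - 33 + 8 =14*d^2 - 7*d - 21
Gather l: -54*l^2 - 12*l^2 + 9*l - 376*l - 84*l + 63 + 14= -66*l^2 - 451*l + 77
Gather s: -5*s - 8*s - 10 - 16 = -13*s - 26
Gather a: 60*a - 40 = 60*a - 40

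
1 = 1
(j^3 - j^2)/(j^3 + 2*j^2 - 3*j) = j/(j + 3)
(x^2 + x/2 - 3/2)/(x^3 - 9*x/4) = 2*(x - 1)/(x*(2*x - 3))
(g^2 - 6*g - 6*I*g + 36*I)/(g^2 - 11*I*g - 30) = (g - 6)/(g - 5*I)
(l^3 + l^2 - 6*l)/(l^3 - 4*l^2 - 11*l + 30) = l/(l - 5)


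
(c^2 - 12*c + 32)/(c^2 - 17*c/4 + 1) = 4*(c - 8)/(4*c - 1)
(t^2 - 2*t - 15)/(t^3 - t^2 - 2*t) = (-t^2 + 2*t + 15)/(t*(-t^2 + t + 2))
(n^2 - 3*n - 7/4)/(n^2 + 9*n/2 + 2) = (n - 7/2)/(n + 4)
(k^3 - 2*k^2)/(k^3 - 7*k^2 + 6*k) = k*(k - 2)/(k^2 - 7*k + 6)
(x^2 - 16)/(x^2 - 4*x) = (x + 4)/x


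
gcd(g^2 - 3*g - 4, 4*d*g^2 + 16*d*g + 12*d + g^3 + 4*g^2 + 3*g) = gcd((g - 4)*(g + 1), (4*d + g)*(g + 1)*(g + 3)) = g + 1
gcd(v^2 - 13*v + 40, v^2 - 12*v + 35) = v - 5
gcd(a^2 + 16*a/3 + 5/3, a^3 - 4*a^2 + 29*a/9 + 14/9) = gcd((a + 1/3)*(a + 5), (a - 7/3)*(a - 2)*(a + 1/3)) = a + 1/3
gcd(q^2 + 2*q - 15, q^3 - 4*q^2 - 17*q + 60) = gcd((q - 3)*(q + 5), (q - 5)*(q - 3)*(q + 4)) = q - 3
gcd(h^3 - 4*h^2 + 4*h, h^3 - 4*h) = h^2 - 2*h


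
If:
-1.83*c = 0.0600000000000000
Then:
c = -0.03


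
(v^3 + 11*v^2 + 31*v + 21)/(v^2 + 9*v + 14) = (v^2 + 4*v + 3)/(v + 2)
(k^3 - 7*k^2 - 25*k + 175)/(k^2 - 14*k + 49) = (k^2 - 25)/(k - 7)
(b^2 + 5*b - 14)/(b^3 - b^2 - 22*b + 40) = (b + 7)/(b^2 + b - 20)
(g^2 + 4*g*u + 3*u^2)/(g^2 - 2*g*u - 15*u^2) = (-g - u)/(-g + 5*u)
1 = 1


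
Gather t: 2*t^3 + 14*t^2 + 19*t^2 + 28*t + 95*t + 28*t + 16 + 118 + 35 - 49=2*t^3 + 33*t^2 + 151*t + 120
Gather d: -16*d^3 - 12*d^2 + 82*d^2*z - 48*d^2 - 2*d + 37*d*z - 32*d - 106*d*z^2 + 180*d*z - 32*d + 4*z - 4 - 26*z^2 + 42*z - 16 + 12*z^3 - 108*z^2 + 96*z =-16*d^3 + d^2*(82*z - 60) + d*(-106*z^2 + 217*z - 66) + 12*z^3 - 134*z^2 + 142*z - 20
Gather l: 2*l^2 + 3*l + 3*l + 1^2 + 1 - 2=2*l^2 + 6*l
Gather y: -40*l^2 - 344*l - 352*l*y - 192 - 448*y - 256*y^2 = -40*l^2 - 344*l - 256*y^2 + y*(-352*l - 448) - 192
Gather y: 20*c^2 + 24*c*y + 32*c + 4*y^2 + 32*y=20*c^2 + 32*c + 4*y^2 + y*(24*c + 32)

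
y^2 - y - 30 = (y - 6)*(y + 5)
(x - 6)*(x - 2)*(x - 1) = x^3 - 9*x^2 + 20*x - 12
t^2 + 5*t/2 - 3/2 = (t - 1/2)*(t + 3)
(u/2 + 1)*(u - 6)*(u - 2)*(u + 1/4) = u^4/2 - 23*u^3/8 - 11*u^2/4 + 23*u/2 + 3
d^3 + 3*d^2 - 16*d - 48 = (d - 4)*(d + 3)*(d + 4)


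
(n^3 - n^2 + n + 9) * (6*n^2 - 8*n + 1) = 6*n^5 - 14*n^4 + 15*n^3 + 45*n^2 - 71*n + 9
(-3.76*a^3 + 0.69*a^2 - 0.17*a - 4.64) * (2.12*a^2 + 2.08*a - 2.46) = -7.9712*a^5 - 6.358*a^4 + 10.3244*a^3 - 11.8878*a^2 - 9.233*a + 11.4144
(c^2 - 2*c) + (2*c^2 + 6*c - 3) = 3*c^2 + 4*c - 3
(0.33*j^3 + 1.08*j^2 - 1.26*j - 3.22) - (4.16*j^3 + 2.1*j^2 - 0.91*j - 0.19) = -3.83*j^3 - 1.02*j^2 - 0.35*j - 3.03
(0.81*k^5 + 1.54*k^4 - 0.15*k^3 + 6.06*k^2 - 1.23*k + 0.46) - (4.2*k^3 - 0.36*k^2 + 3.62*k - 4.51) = 0.81*k^5 + 1.54*k^4 - 4.35*k^3 + 6.42*k^2 - 4.85*k + 4.97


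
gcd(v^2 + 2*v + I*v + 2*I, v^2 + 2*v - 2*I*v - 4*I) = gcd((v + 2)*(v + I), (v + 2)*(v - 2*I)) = v + 2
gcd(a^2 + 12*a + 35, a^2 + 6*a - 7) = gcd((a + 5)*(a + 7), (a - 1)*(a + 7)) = a + 7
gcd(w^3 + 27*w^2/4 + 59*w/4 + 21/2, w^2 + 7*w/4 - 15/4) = w + 3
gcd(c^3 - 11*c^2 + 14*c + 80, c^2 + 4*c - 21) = 1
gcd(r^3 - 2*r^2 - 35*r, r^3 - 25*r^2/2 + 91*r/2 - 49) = r - 7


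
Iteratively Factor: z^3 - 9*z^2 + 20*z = (z - 4)*(z^2 - 5*z) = z*(z - 4)*(z - 5)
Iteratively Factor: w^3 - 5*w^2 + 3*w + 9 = (w - 3)*(w^2 - 2*w - 3) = (w - 3)*(w + 1)*(w - 3)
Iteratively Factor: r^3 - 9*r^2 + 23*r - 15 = (r - 5)*(r^2 - 4*r + 3) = (r - 5)*(r - 3)*(r - 1)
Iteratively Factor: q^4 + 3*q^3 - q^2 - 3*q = (q + 1)*(q^3 + 2*q^2 - 3*q) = (q + 1)*(q + 3)*(q^2 - q) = q*(q + 1)*(q + 3)*(q - 1)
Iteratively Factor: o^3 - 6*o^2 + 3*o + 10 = (o - 5)*(o^2 - o - 2) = (o - 5)*(o - 2)*(o + 1)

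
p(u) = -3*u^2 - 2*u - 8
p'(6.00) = -38.00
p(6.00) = -128.00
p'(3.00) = -20.00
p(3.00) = -41.00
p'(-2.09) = 10.54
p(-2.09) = -16.92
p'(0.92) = -7.52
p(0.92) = -12.38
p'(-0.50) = 1.00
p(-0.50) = -7.75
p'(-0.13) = -1.22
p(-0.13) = -7.79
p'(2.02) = -14.12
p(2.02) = -24.28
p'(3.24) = -21.44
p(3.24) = -45.97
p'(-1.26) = 5.56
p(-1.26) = -10.24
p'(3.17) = -21.02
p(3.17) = -44.49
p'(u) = -6*u - 2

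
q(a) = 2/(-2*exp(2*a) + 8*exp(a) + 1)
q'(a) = 2*(4*exp(2*a) - 8*exp(a))/(-2*exp(2*a) + 8*exp(a) + 1)^2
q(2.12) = -0.03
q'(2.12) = 0.08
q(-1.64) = 0.81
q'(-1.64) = -0.46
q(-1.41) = 0.71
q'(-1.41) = -0.43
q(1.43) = -4.05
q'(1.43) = 299.11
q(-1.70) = 0.84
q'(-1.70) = -0.46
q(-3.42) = 1.59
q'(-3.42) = -0.32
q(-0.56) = 0.41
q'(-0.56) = -0.27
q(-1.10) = 0.58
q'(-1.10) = -0.37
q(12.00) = 0.00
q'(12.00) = 0.00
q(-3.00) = 1.44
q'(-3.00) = -0.40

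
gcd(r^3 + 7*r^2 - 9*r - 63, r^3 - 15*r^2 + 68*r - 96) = r - 3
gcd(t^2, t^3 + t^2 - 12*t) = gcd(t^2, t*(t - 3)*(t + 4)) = t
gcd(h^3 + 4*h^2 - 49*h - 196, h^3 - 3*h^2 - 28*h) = h^2 - 3*h - 28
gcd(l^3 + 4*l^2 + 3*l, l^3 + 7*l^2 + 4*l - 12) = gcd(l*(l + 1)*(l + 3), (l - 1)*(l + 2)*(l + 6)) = 1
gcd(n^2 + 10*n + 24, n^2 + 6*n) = n + 6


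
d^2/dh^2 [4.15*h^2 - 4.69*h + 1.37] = 8.30000000000000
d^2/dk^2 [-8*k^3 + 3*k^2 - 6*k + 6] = 6 - 48*k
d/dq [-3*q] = -3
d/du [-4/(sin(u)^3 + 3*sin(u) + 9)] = 12*(sin(u)^2 + 1)*cos(u)/(sin(u)^3 + 3*sin(u) + 9)^2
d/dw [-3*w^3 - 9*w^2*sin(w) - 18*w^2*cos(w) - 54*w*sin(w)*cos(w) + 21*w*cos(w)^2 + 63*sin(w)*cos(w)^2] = 18*w^2*sin(w) - 9*w^2*cos(w) - 9*w^2 - 18*w*sin(w) - 21*w*sin(2*w) - 36*w*cos(w) - 54*w*cos(2*w) - 27*sin(2*w) + 63*cos(w)/4 + 21*cos(2*w)/2 + 189*cos(3*w)/4 + 21/2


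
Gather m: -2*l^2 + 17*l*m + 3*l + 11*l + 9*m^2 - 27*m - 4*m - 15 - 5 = -2*l^2 + 14*l + 9*m^2 + m*(17*l - 31) - 20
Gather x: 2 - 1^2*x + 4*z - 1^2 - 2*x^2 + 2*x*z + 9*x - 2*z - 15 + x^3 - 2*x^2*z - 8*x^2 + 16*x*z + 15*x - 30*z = x^3 + x^2*(-2*z - 10) + x*(18*z + 23) - 28*z - 14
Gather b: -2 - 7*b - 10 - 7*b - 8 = -14*b - 20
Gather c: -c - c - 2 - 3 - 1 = -2*c - 6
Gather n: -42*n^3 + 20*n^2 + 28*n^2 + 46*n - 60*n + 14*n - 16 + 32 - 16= -42*n^3 + 48*n^2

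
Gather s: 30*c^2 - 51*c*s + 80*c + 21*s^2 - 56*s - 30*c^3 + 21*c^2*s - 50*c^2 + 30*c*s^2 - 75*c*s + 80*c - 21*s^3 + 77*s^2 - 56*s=-30*c^3 - 20*c^2 + 160*c - 21*s^3 + s^2*(30*c + 98) + s*(21*c^2 - 126*c - 112)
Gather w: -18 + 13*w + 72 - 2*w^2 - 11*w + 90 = -2*w^2 + 2*w + 144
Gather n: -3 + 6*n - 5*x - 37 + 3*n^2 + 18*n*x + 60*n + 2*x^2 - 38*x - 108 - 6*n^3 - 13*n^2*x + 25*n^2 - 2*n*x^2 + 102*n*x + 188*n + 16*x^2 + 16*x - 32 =-6*n^3 + n^2*(28 - 13*x) + n*(-2*x^2 + 120*x + 254) + 18*x^2 - 27*x - 180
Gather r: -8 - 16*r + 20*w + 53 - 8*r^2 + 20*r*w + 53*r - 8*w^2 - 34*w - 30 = -8*r^2 + r*(20*w + 37) - 8*w^2 - 14*w + 15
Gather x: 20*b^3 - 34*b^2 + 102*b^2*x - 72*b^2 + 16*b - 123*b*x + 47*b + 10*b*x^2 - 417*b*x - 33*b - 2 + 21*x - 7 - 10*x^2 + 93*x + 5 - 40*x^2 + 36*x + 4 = 20*b^3 - 106*b^2 + 30*b + x^2*(10*b - 50) + x*(102*b^2 - 540*b + 150)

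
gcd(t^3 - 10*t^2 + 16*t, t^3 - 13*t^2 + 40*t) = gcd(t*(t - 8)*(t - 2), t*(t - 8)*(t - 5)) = t^2 - 8*t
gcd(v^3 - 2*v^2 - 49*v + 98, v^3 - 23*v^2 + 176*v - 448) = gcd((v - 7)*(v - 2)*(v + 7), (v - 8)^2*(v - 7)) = v - 7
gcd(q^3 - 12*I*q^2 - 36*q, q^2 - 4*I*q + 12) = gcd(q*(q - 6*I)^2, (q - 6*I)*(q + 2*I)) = q - 6*I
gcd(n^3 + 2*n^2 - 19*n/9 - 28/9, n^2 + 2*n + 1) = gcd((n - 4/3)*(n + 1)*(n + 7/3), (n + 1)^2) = n + 1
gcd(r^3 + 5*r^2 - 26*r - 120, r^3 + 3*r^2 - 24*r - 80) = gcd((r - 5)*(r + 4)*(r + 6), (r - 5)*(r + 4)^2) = r^2 - r - 20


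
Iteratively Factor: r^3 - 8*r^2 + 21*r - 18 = (r - 3)*(r^2 - 5*r + 6) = (r - 3)*(r - 2)*(r - 3)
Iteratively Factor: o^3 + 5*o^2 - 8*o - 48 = (o - 3)*(o^2 + 8*o + 16) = (o - 3)*(o + 4)*(o + 4)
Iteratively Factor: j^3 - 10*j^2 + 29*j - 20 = (j - 4)*(j^2 - 6*j + 5) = (j - 5)*(j - 4)*(j - 1)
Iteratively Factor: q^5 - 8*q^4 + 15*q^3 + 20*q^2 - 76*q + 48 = (q - 4)*(q^4 - 4*q^3 - q^2 + 16*q - 12) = (q - 4)*(q - 1)*(q^3 - 3*q^2 - 4*q + 12) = (q - 4)*(q - 3)*(q - 1)*(q^2 - 4) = (q - 4)*(q - 3)*(q - 2)*(q - 1)*(q + 2)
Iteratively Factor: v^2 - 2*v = (v)*(v - 2)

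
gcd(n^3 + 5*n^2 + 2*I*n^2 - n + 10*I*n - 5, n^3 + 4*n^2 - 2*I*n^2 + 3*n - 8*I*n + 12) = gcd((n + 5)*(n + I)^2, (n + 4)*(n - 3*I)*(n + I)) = n + I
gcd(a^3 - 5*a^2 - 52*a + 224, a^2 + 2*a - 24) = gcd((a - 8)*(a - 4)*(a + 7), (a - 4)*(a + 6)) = a - 4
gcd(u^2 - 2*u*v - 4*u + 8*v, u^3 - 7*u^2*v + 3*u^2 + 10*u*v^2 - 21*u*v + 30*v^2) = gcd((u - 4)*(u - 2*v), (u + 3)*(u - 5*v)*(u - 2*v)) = u - 2*v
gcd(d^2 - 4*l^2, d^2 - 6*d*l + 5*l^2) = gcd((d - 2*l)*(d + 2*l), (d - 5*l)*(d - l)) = 1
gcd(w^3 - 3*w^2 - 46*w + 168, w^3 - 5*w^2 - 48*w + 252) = w^2 + w - 42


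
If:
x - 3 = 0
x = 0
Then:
No Solution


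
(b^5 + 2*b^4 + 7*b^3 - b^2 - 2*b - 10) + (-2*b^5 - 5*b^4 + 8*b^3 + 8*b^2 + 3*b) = -b^5 - 3*b^4 + 15*b^3 + 7*b^2 + b - 10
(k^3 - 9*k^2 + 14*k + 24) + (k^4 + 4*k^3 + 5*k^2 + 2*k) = k^4 + 5*k^3 - 4*k^2 + 16*k + 24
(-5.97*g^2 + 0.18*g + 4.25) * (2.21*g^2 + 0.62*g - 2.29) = -13.1937*g^4 - 3.3036*g^3 + 23.1754*g^2 + 2.2228*g - 9.7325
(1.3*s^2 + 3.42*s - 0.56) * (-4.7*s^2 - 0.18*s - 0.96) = -6.11*s^4 - 16.308*s^3 + 0.768400000000001*s^2 - 3.1824*s + 0.5376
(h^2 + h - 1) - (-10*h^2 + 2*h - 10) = 11*h^2 - h + 9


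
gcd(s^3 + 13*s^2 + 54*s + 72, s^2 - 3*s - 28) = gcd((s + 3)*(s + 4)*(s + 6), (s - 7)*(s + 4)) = s + 4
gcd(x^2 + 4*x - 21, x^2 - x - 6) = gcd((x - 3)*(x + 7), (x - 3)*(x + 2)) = x - 3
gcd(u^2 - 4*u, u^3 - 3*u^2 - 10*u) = u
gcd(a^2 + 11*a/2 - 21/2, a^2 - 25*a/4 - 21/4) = 1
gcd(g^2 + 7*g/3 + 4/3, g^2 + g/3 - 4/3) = g + 4/3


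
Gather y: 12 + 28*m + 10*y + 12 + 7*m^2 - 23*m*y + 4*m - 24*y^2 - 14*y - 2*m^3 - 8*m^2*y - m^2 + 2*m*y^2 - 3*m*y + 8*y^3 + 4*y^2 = -2*m^3 + 6*m^2 + 32*m + 8*y^3 + y^2*(2*m - 20) + y*(-8*m^2 - 26*m - 4) + 24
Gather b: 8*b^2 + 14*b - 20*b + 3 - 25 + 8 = 8*b^2 - 6*b - 14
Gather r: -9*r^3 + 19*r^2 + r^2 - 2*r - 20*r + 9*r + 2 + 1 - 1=-9*r^3 + 20*r^2 - 13*r + 2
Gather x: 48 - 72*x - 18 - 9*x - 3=27 - 81*x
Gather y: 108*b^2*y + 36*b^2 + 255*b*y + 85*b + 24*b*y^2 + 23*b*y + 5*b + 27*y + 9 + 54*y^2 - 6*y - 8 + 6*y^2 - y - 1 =36*b^2 + 90*b + y^2*(24*b + 60) + y*(108*b^2 + 278*b + 20)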